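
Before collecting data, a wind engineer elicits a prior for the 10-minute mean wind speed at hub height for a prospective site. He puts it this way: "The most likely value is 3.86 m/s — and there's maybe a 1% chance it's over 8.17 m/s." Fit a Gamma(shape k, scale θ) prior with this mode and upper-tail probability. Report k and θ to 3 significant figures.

k ≈ 9.64, θ ≈ 0.447

Gamma(k,θ) with k>1 has mode (k−1)θ, so θ = 3.86/(k−1).
Need P(X < 8.17) = 0.99 with θ tied to k this way. Start at k = 2, θ = 3.86: P(X<8.17) ≈ 0.625.
Too low — raise k to concentrate. Iterating converges to k ≈ 9.64.
Then θ = 3.86/(9.64−1) ≈ 0.447.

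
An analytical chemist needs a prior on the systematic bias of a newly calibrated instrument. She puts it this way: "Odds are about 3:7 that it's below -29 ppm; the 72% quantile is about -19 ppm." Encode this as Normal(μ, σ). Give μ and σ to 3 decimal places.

For Normal(μ,σ), the p-quantile is μ + z_p·σ. Here z_{0.3} = -0.5244, z_{0.72} = 0.5828.
So -29 = μ − 0.5244σ and -19 = μ + 0.5828σ.
Subtracting: σ = (-19 − -29)/(0.5828 − (-0.5244)) = 9.031.
Then μ = -29 − (-0.5244)·9.031 = -24.264.

μ = -24.264, σ = 9.031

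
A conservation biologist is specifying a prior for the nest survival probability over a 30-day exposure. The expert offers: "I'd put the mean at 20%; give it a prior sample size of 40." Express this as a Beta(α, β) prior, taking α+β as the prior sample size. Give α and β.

α = 8, β = 32

Under the effective-sample-size interpretation, Beta(α, β) has prior mean α/(α+β) and prior sample size α+β.
So α+β = 40 and α/(α+β) = 0.2, giving α = 0.2·40 = 8 and β = 40 − 8 = 32.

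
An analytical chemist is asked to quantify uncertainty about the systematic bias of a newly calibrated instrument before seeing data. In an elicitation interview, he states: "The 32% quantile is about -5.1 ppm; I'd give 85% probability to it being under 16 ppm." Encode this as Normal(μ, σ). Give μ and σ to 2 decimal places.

μ = 1.46, σ = 14.03

For Normal(μ,σ), the p-quantile is μ + z_p·σ. Here z_{0.32} = -0.4677, z_{0.85} = 1.036.
So -5.1 = μ − 0.4677σ and 16 = μ + 1.036σ.
Subtracting: σ = (16 − -5.1)/(1.036 − (-0.4677)) = 14.03.
Then μ = -5.1 − (-0.4677)·14.03 = 1.46.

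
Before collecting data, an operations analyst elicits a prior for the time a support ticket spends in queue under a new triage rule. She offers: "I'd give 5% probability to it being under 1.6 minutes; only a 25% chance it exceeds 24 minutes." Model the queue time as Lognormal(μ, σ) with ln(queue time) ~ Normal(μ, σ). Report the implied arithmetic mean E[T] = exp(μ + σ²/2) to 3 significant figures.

If T ~ Lognormal(μ,σ) then ln T ~ Normal(μ,σ), so the p-quantile of ln T is μ + z_p·σ.
ln(1.6) = 0.47 and ln(24) = 3.178; z_{0.05} = -1.645, z_{0.75} = 0.6745.
σ = (3.178 − 0.47)/(0.6745 − (-1.645)) = 1.168.
μ = 0.47 − (-1.645)·1.168 = 2.391.
E[T] = exp(μ + σ²/2) = exp(2.391 + 0.6816) = 21.6 minutes.

E[T] ≈ 21.6 minutes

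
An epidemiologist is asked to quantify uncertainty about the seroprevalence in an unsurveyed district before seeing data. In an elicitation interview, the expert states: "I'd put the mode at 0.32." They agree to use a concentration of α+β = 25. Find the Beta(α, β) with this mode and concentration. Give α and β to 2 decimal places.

For α,β > 1 the Beta mode is (α−1)/(α+β−2). With α+β = 25, the mode is (α−1)/23.
Set (α−1)/23 = 0.32 → α = 1 + 0.32·23 = 8.36.
β = 25 − α = 16.64.

α = 8.36, β = 16.64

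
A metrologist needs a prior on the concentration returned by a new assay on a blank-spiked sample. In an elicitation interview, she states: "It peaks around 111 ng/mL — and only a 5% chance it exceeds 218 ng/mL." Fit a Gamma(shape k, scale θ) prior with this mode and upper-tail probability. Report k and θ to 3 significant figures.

k ≈ 7.09, θ ≈ 18.2

Gamma(k,θ) with k>1 has mode (k−1)θ, so θ = 111/(k−1).
Need P(X < 218) = 0.95 with θ tied to k this way. Start at k = 2, θ = 111: P(X<218) ≈ 0.584.
Too low — raise k to concentrate. Iterating converges to k ≈ 7.09.
Then θ = 111/(7.09−1) ≈ 18.2.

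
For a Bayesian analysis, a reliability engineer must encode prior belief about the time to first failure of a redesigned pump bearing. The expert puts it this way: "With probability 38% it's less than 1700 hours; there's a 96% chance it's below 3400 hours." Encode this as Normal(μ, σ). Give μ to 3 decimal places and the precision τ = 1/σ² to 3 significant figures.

μ = 1952.566, τ = 1.46e-06

For Normal(μ,σ), the p-quantile is μ + z_p·σ. Here z_{0.38} = -0.3055, z_{0.96} = 1.751.
So 1700 = μ − 0.3055σ and 3400 = μ + 1.751σ.
Subtracting: σ = (3400 − 1700)/(1.751 − (-0.3055)) = 826.781.
Then μ = 1700 − (-0.3055)·826.781 = 1952.566.
Precision τ = 1/σ² = 1/826.8² = 1.46e-06.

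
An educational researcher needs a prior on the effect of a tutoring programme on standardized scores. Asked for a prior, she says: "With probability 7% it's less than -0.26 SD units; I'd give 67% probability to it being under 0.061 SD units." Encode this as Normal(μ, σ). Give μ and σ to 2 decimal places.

The p-quantile of Normal(μ,σ) is μ + z_p·σ, with z_{0.07} = -1.476 and z_{0.67} = 0.4399.
Eliminate σ: μ = (z₂·x₁ − z₁·x₂)/(z₂ − z₁) = (0.4399·-0.26 − (-1.476)·0.061)/1.916 = -0.01.
Then σ = (x₂ − x₁)/(z₂ − z₁) = (0.061 − -0.26)/1.916 = 0.17.

μ = -0.01, σ = 0.17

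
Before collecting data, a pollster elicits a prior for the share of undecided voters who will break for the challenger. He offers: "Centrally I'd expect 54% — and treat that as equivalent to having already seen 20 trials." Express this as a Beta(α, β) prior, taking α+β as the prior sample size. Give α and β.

Under the effective-sample-size interpretation, Beta(α, β) has prior mean α/(α+β) and prior sample size α+β.
So α+β = 20 and α/(α+β) = 0.54, giving α = 0.54·20 = 10.8 and β = 20 − 10.8 = 9.2.

α = 10.8, β = 9.2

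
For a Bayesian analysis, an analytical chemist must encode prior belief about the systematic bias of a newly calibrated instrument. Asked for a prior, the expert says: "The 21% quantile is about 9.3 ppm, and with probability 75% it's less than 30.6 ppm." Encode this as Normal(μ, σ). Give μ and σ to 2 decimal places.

μ = 20.90, σ = 14.38

For Normal(μ,σ), the p-quantile is μ + z_p·σ. Here z_{0.21} = -0.8064, z_{0.75} = 0.6745.
So 9.3 = μ − 0.8064σ and 30.6 = μ + 0.6745σ.
Subtracting: σ = (30.6 − 9.3)/(0.6745 − (-0.8064)) = 14.38.
Then μ = 9.3 − (-0.8064)·14.38 = 20.90.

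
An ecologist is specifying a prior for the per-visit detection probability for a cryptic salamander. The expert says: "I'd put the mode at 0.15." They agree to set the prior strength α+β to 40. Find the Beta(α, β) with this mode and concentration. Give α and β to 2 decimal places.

α = 6.70, β = 33.30

For α,β > 1 the Beta mode is (α−1)/(α+β−2). With α+β = 40, the mode is (α−1)/38.
Set (α−1)/38 = 0.15 → α = 1 + 0.15·38 = 6.70.
β = 40 − α = 33.30.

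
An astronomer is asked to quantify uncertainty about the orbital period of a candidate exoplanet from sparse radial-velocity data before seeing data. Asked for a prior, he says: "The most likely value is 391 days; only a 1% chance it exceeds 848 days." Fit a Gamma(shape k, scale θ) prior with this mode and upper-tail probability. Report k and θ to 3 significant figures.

Gamma(k,θ) with k>1 has mode (k−1)θ, so θ = 391/(k−1).
Need P(X < 848) = 0.99 with θ tied to k this way. Start at k = 2, θ = 391: P(X<848) ≈ 0.638.
Too low — raise k to concentrate. Iterating converges to k ≈ 9.07.
Then θ = 391/(9.07−1) ≈ 48.5.

k ≈ 9.07, θ ≈ 48.5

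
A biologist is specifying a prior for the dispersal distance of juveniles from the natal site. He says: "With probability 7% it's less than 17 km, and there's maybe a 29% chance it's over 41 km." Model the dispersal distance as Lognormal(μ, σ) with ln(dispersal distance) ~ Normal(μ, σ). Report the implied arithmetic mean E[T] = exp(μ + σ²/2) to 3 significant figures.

E[T] ≈ 35.4 km

If T ~ Lognormal(μ,σ) then ln T ~ Normal(μ,σ), so the p-quantile of ln T is μ + z_p·σ.
ln(17) = 2.833 and ln(41) = 3.714; z_{0.07} = -1.476, z_{0.71} = 0.5534.
σ = (3.714 − 2.833)/(0.5534 − (-1.476)) = 0.434.
μ = 2.833 − (-1.476)·0.434 = 3.473.
E[T] = exp(μ + σ²/2) = exp(3.473 + 0.0941) = 35.4 km.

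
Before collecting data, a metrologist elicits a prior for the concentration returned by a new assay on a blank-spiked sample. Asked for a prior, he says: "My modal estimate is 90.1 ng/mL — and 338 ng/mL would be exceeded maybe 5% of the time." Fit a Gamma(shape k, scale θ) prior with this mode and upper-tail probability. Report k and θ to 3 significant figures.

Gamma(k,θ) with k>1 has mode (k−1)θ, so θ = 90.1/(k−1).
Need P(X < 338) = 0.95 with θ tied to k this way. Start at k = 2, θ = 90.1: P(X<338) ≈ 0.888.
Too low — raise k to concentrate. Iterating converges to k ≈ 2.46.
Then θ = 90.1/(2.46−1) ≈ 61.8.

k ≈ 2.46, θ ≈ 61.8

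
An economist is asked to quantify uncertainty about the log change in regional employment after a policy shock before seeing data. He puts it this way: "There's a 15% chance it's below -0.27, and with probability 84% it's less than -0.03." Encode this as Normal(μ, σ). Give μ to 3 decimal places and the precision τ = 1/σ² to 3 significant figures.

μ = -0.148, τ = 71.6

For Normal(μ,σ), the p-quantile is μ + z_p·σ. Here z_{0.15} = -1.036, z_{0.84} = 0.9945.
So -0.27 = μ − 1.036σ and -0.03 = μ + 0.9945σ.
Subtracting: σ = (-0.03 − -0.27)/(0.9945 − (-1.036)) = 0.118.
Then μ = -0.27 − (-1.036)·0.118 = -0.148.
Precision τ = 1/σ² = 1/0.1182² = 71.6.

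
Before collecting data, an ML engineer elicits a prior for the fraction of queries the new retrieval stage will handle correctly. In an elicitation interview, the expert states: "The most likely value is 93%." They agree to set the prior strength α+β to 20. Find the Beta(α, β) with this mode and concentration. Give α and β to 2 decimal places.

α = 17.74, β = 2.26

For α,β > 1 the Beta mode is (α−1)/(α+β−2). With α+β = 20, the mode is (α−1)/18.
Set (α−1)/18 = 0.93 → α = 1 + 0.93·18 = 17.74.
β = 20 − α = 2.26.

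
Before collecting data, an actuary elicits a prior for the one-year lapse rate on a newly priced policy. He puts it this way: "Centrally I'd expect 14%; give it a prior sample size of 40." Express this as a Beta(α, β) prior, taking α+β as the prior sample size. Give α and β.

α = 5.6, β = 34.4

Under the effective-sample-size interpretation, Beta(α, β) has prior mean α/(α+β) and prior sample size α+β.
So α+β = 40 and α/(α+β) = 0.14, giving α = 0.14·40 = 5.6 and β = 40 − 5.6 = 34.4.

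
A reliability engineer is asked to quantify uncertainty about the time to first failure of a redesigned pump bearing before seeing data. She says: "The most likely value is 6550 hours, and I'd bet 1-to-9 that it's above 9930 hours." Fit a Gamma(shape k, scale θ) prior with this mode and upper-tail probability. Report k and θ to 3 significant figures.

k ≈ 11.8, θ ≈ 609

Gamma(k,θ) with k>1 has mode (k−1)θ, so θ = 6550/(k−1).
Need P(X < 9930) = 0.9 with θ tied to k this way. Start at k = 2, θ = 6550: P(X<9930) ≈ 0.448.
Too low — raise k to concentrate. Iterating converges to k ≈ 11.8.
Then θ = 6550/(11.8−1) ≈ 609.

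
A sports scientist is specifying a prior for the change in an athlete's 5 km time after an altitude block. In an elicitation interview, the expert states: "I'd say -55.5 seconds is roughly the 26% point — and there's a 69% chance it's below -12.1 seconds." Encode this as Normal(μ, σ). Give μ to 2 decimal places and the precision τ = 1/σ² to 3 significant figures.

μ = -30.99, τ = 0.000689

The p-quantile of Normal(μ,σ) is μ + z_p·σ, with z_{0.26} = -0.6433 and z_{0.69} = 0.4959.
Eliminate σ: μ = (z₂·x₁ − z₁·x₂)/(z₂ − z₁) = (0.4959·-55.5 − (-0.6433)·-12.1)/1.139 = -30.99.
Then σ = (x₂ − x₁)/(z₂ − z₁) = (-12.1 − -55.5)/1.139 = 38.10.
Precision τ = 1/σ² = 1/38.1² = 0.000689.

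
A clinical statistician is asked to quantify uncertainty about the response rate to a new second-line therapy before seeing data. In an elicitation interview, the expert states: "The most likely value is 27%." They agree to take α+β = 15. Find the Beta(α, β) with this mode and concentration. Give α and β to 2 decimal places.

For α,β > 1 the Beta mode is (α−1)/(α+β−2). With α+β = 15, the mode is (α−1)/13.
Set (α−1)/13 = 0.27 → α = 1 + 0.27·13 = 4.51.
β = 15 − α = 10.49.

α = 4.51, β = 10.49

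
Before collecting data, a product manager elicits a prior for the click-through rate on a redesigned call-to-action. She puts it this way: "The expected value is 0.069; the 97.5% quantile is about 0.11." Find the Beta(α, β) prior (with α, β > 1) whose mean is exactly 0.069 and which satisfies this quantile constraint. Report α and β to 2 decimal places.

With mean 0.069 fixed, write α = 0.069s, β = 0.931s where s = α+β.
Need P(θ < 0.11) = 0.975 under Beta(0.069s, 0.931s). Normal approximation: (q−m)/√(m(1−m)/s) ≈ z_{0.975} = 1.96, so s ≈ 0.069·0.931·(1.96)²/(0.11−0.069)² = 146.8.
At s = 146.8: P(θ<0.11) ≈ 0.962. Adjusting to match 0.975 gives s ≈ 181.55.
So α = 0.069·181.55 ≈ 12.53, β = 0.931·181.55 ≈ 169.02.

α ≈ 12.53, β ≈ 169.02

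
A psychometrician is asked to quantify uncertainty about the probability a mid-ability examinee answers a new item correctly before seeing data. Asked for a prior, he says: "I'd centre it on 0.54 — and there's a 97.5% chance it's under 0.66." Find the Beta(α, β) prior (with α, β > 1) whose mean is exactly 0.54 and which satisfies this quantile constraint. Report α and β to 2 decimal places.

With mean 0.54 fixed, write α = 0.54s, β = 0.46s where s = α+β.
Need P(θ < 0.66) = 0.975 under Beta(0.54s, 0.46s). Normal approximation: (q−m)/√(m(1−m)/s) ≈ z_{0.975} = 1.96, so s ≈ 0.54·0.46·(1.96)²/(0.66−0.54)² = 66.3.
At s = 66.3: P(θ<0.66) ≈ 0.977. Adjusting to match 0.975 gives s ≈ 63.52.
So α = 0.54·63.52 ≈ 34.30, β = 0.46·63.52 ≈ 29.22.

α ≈ 34.30, β ≈ 29.22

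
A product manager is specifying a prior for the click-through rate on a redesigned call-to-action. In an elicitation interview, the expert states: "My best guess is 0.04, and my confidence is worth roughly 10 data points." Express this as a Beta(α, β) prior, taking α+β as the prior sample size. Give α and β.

Under the effective-sample-size interpretation, Beta(α, β) has prior mean α/(α+β) and prior sample size α+β.
So α+β = 10 and α/(α+β) = 0.04, giving α = 0.04·10 = 0.4 and β = 10 − 0.4 = 9.6.

α = 0.4, β = 9.6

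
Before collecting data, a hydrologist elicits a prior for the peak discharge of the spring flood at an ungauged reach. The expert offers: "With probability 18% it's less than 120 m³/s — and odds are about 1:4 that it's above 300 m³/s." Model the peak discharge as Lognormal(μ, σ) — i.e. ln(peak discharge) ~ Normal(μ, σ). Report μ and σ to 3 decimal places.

If T ~ Lognormal(μ,σ) then ln T ~ Normal(μ,σ), so the p-quantile of ln T is μ + z_p·σ.
ln(120) = 4.787 and ln(300) = 5.704; z_{0.18} = -0.9154, z_{0.8} = 0.8416.
σ = (5.704 − 4.787)/(0.8416 − (-0.9154)) = 0.522.
μ = 4.787 − (-0.9154)·0.522 = 5.265.

μ ≈ 5.265, σ ≈ 0.522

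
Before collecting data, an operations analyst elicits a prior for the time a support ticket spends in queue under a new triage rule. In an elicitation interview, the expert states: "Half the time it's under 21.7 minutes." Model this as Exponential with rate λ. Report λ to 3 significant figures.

Exponential median = ln 2 / λ, so λ = ln 2 / 21.7 = 0.0319.

λ ≈ 0.0319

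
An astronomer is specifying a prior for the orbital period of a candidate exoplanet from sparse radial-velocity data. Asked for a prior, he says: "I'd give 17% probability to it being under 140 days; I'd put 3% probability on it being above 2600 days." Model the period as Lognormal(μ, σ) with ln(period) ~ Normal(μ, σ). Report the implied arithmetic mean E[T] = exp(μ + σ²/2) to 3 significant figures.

If T ~ Lognormal(μ,σ) then ln T ~ Normal(μ,σ), so the p-quantile of ln T is μ + z_p·σ.
ln(140) = 4.942 and ln(2600) = 7.863; z_{0.17} = -0.9542, z_{0.97} = 1.881.
σ = (7.863 − 4.942)/(1.881 − (-0.9542)) = 1.031.
μ = 4.942 − (-0.9542)·1.031 = 5.925.
E[T] = exp(μ + σ²/2) = exp(5.925 + 0.5310) = 637 days.

E[T] ≈ 637 days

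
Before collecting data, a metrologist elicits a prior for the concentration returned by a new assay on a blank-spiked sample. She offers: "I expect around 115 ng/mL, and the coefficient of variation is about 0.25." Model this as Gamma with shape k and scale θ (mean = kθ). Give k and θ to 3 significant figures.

k ≈ 16, θ ≈ 7.19

For Gamma(k, scale θ): mean = kθ, variance = kθ², so CV = 1/√k.
CV = 0.25, hence k = 1/CV² = 16.
Then θ = mean/k = 115/16 = 7.19.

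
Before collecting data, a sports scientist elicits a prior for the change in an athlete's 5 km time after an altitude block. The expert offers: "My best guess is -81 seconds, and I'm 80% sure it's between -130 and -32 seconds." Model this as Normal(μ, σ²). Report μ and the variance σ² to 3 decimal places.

μ = -81.000, σ² = 1461.908

A symmetric 80% interval runs μ ± z·σ with z = 1.282.
Half-width = 49, so σ = 49/1.282 = 38.2349 and σ² = 1461.908.
μ is the stated best guess, -81.000.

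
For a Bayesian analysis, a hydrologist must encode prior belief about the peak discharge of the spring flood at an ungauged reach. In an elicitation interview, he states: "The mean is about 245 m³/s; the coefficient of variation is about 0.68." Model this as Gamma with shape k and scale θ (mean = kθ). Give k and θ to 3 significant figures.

k ≈ 2.16, θ ≈ 113

For Gamma(k, scale θ): mean = kθ, variance = kθ², so CV = 1/√k.
CV = 0.68, hence k = 1/CV² = 2.16.
Then θ = mean/k = 245/2.16 = 113.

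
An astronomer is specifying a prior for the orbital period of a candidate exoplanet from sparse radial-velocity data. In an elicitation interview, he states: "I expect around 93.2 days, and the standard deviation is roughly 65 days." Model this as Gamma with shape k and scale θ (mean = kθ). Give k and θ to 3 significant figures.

For Gamma(k, scale θ): mean = kθ, variance = kθ², so CV = 1/√k.
CV = SD/mean = 65/93.2 = 0.6974, hence k = 1/CV² = 2.06.
Then θ = mean/k = 93.2/2.06 = 45.3.

k ≈ 2.06, θ ≈ 45.3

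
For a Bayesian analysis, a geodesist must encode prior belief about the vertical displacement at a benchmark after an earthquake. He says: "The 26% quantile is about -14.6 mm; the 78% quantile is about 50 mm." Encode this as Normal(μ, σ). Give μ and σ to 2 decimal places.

The p-quantile of Normal(μ,σ) is μ + z_p·σ, with z_{0.26} = -0.6433 and z_{0.78} = 0.7722.
Eliminate σ: μ = (z₂·x₁ − z₁·x₂)/(z₂ − z₁) = (0.7722·-14.6 − (-0.6433)·50)/1.416 = 14.76.
Then σ = (x₂ − x₁)/(z₂ − z₁) = (50 − -14.6)/1.416 = 45.64.

μ = 14.76, σ = 45.64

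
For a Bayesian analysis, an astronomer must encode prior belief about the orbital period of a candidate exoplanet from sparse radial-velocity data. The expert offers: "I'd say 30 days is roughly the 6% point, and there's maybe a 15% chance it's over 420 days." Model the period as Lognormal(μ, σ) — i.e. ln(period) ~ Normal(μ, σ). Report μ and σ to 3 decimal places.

μ ≈ 4.985, σ ≈ 1.018

If T ~ Lognormal(μ,σ) then ln T ~ Normal(μ,σ), so the p-quantile of ln T is μ + z_p·σ.
ln(30) = 3.401 and ln(420) = 6.04; z_{0.06} = -1.555, z_{0.85} = 1.036.
σ = (6.04 − 3.401)/(1.036 − (-1.555)) = 1.018.
μ = 3.401 − (-1.555)·1.018 = 4.985.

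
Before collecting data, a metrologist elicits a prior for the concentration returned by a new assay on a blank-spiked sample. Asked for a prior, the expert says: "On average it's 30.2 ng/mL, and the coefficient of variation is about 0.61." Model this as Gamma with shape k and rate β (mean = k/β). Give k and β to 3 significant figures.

k ≈ 2.69, β ≈ 0.089

For Gamma(k, rate β): mean = k/β, variance = k/β², so CV = 1/√k.
CV = 0.61, hence k = 1/CV² = 2.69.
Then β = k/mean = 2.69/30.2 = 0.089.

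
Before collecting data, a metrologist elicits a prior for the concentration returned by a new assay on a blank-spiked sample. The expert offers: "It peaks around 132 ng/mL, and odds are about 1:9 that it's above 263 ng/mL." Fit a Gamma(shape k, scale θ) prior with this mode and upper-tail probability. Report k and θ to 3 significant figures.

k ≈ 5.03, θ ≈ 32.7

Gamma(k,θ) with k>1 has mode (k−1)θ, so θ = 132/(k−1).
Need P(X < 263) = 0.9 with θ tied to k this way. Start at k = 2, θ = 132: P(X<263) ≈ 0.592.
Too low — raise k to concentrate. Iterating converges to k ≈ 5.03.
Then θ = 132/(5.03−1) ≈ 32.7.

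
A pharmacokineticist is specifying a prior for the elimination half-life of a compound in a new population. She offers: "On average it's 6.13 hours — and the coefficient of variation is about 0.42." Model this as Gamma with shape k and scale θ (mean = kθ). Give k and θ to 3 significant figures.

For Gamma(k, scale θ): mean = kθ, variance = kθ², so CV = 1/√k.
CV = 0.42, hence k = 1/CV² = 5.67.
Then θ = mean/k = 6.13/5.67 = 1.08.

k ≈ 5.67, θ ≈ 1.08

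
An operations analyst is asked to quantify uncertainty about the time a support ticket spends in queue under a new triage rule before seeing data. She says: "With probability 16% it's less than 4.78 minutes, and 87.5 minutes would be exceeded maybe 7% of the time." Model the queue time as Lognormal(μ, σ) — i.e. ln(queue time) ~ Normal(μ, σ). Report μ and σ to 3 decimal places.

μ ≈ 2.735, σ ≈ 1.177

If T ~ Lognormal(μ,σ) then ln T ~ Normal(μ,σ), so the p-quantile of ln T is μ + z_p·σ.
ln(4.78) = 1.564 and ln(87.5) = 4.472; z_{0.16} = -0.9945, z_{0.93} = 1.476.
σ = (4.472 − 1.564)/(1.476 − (-0.9945)) = 1.177.
μ = 1.564 − (-0.9945)·1.177 = 2.735.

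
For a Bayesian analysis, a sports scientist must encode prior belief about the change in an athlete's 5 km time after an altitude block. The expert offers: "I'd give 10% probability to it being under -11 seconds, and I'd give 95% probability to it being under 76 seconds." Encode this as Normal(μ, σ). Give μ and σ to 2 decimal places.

For Normal(μ,σ), the p-quantile is μ + z_p·σ. Here z_{0.1} = -1.282, z_{0.95} = 1.645.
So -11 = μ − 1.282σ and 76 = μ + 1.645σ.
Subtracting: σ = (76 − -11)/(1.645 − (-1.282)) = 29.73.
Then μ = -11 − (-1.282)·29.73 = 27.10.

μ = 27.10, σ = 29.73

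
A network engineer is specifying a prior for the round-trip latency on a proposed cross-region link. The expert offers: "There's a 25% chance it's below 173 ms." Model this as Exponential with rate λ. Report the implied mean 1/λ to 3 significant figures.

P(T < 173.0) = 1 − e^(−λ·173.0) = 0.25, so λ = −ln(1−0.25)/173.0 = −ln(0.75)/173.0 = 0.00166.
Mean = 1/λ = 601 ms.

mean ≈ 601 ms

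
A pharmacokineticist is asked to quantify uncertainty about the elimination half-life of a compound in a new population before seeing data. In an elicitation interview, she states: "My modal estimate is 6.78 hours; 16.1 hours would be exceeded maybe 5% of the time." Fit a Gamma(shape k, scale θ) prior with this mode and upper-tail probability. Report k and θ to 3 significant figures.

Gamma(k,θ) with k>1 has mode (k−1)θ, so θ = 6.78/(k−1).
Need P(X < 16.1) = 0.95 with θ tied to k this way. Start at k = 2, θ = 6.78: P(X<16.1) ≈ 0.686.
Too low — raise k to concentrate. Iterating converges to k ≈ 4.65.
Then θ = 6.78/(4.65−1) ≈ 1.86.

k ≈ 4.65, θ ≈ 1.86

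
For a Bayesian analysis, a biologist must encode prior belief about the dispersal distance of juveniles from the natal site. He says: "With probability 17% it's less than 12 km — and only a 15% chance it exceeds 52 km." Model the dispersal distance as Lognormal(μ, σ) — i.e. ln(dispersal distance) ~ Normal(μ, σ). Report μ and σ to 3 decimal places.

μ ≈ 3.188, σ ≈ 0.737

If T ~ Lognormal(μ,σ) then ln T ~ Normal(μ,σ), so the p-quantile of ln T is μ + z_p·σ.
ln(12) = 2.485 and ln(52) = 3.951; z_{0.17} = -0.9542, z_{0.85} = 1.036.
σ = (3.951 − 2.485)/(1.036 − (-0.9542)) = 0.737.
μ = 2.485 − (-0.9542)·0.737 = 3.188.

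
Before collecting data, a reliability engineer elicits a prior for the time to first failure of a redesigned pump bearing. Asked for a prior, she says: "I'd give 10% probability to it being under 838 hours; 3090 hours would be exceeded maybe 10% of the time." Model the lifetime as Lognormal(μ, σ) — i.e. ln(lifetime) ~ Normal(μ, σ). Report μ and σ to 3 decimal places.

If T ~ Lognormal(μ,σ) then ln T ~ Normal(μ,σ), so the p-quantile of ln T is μ + z_p·σ.
ln(838) = 6.731 and ln(3090) = 8.036; z_{0.1} = -1.282, z_{0.9} = 1.282.
σ = (8.036 − 6.731)/(1.282 − (-1.282)) = 0.509.
μ = 6.731 − (-1.282)·0.509 = 7.383.

μ ≈ 7.383, σ ≈ 0.509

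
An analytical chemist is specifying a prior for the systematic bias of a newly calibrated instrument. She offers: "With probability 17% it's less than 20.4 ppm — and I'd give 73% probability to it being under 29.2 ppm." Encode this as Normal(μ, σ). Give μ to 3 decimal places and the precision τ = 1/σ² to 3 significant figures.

μ = 25.759, τ = 0.0317

For Normal(μ,σ), the p-quantile is μ + z_p·σ. Here z_{0.17} = -0.9542, z_{0.73} = 0.6128.
So 20.4 = μ − 0.9542σ and 29.2 = μ + 0.6128σ.
Subtracting: σ = (29.2 − 20.4)/(0.6128 − (-0.9542)) = 5.616.
Then μ = 20.4 − (-0.9542)·5.616 = 25.759.
Precision τ = 1/σ² = 1/5.616² = 0.0317.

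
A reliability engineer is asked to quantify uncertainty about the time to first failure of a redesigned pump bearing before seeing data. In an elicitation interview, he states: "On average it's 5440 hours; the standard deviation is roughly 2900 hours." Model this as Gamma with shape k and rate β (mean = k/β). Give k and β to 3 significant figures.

k ≈ 3.52, β ≈ 0.000647

For Gamma(k, rate β): mean = k/β, variance = k/β², so CV = 1/√k.
CV = SD/mean = 2900/5440 = 0.5331, hence k = 1/CV² = 3.52.
Then β = k/mean = 3.52/5440 = 0.000647.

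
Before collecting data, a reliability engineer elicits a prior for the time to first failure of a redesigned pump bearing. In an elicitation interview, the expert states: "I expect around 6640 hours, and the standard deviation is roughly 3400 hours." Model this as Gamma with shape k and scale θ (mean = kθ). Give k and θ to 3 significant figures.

For Gamma(k, scale θ): mean = kθ, variance = kθ², so CV = 1/√k.
CV = SD/mean = 3400/6640 = 0.512, hence k = 1/CV² = 3.81.
Then θ = mean/k = 6640/3.81 = 1740.

k ≈ 3.81, θ ≈ 1740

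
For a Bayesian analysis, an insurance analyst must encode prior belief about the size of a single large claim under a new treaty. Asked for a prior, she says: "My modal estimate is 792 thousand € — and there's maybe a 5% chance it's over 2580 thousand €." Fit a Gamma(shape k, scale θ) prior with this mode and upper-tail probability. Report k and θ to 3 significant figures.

Gamma(k,θ) with k>1 has mode (k−1)θ, so θ = 792/(k−1).
Need P(X < 2580) = 0.95 with θ tied to k this way. Start at k = 2, θ = 792: P(X<2580) ≈ 0.836.
Too low — raise k to concentrate. Iterating converges to k ≈ 2.88.
Then θ = 792/(2.88−1) ≈ 422.

k ≈ 2.88, θ ≈ 422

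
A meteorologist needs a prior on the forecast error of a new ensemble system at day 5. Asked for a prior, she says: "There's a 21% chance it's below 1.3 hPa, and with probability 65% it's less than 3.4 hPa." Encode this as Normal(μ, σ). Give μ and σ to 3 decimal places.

μ = 2.721, σ = 1.762

For Normal(μ,σ), the p-quantile is μ + z_p·σ. Here z_{0.21} = -0.8064, z_{0.65} = 0.3853.
So 1.3 = μ − 0.8064σ and 3.4 = μ + 0.3853σ.
Subtracting: σ = (3.4 − 1.3)/(0.3853 − (-0.8064)) = 1.762.
Then μ = 1.3 − (-0.8064)·1.762 = 2.721.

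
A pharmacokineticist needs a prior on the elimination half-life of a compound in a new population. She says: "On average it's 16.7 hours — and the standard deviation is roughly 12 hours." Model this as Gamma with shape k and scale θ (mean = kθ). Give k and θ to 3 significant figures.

For Gamma(k, scale θ): mean = kθ, variance = kθ², so CV = 1/√k.
CV = SD/mean = 12/16.7 = 0.7186, hence k = 1/CV² = 1.94.
Then θ = mean/k = 16.7/1.94 = 8.62.

k ≈ 1.94, θ ≈ 8.62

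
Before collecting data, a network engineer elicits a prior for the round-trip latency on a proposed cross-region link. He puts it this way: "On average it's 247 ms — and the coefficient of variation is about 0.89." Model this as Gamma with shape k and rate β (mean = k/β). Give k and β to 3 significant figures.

k ≈ 1.26, β ≈ 0.00511

For Gamma(k, rate β): mean = k/β, variance = k/β², so CV = 1/√k.
CV = 0.89, hence k = 1/CV² = 1.26.
Then β = k/mean = 1.26/247 = 0.00511.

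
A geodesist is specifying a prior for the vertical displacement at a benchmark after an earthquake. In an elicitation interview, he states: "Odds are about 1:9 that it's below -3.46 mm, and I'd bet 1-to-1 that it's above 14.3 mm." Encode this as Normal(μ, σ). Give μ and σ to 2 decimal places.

The p-quantile of Normal(μ,σ) is μ + z_p·σ, with z_{0.1} = -1.282 and z_{0.5} = 0.
Eliminate σ: μ = (z₂·x₁ − z₁·x₂)/(z₂ − z₁) = (0·-3.46 − (-1.282)·14.3)/1.282 = 14.30.
Then σ = (x₂ − x₁)/(z₂ − z₁) = (14.3 − -3.46)/1.282 = 13.86.

μ = 14.30, σ = 13.86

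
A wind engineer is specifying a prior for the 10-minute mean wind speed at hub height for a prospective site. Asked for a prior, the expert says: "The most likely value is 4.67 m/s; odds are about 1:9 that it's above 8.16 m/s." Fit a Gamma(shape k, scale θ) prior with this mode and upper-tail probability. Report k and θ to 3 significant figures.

Gamma(k,θ) with k>1 has mode (k−1)θ, so θ = 4.67/(k−1).
Need P(X < 8.16) = 0.9 with θ tied to k this way. Start at k = 2, θ = 4.67: P(X<8.16) ≈ 0.521.
Too low — raise k to concentrate. Iterating converges to k ≈ 7.1.
Then θ = 4.67/(7.1−1) ≈ 0.766.

k ≈ 7.1, θ ≈ 0.766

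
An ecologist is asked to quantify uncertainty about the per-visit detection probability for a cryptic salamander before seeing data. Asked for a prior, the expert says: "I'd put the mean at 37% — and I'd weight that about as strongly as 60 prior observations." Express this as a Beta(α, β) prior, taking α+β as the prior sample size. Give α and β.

α = 22.2, β = 37.8

Under the effective-sample-size interpretation, Beta(α, β) has prior mean α/(α+β) and prior sample size α+β.
So α+β = 60 and α/(α+β) = 0.37, giving α = 0.37·60 = 22.2 and β = 60 − 22.2 = 37.8.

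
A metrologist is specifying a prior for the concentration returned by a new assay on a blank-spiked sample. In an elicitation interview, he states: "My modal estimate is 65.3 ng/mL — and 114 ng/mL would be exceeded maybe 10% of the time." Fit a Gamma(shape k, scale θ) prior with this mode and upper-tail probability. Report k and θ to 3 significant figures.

k ≈ 7.11, θ ≈ 10.7

Gamma(k,θ) with k>1 has mode (k−1)θ, so θ = 65.3/(k−1).
Need P(X < 114) = 0.9 with θ tied to k this way. Start at k = 2, θ = 65.3: P(X<114) ≈ 0.521.
Too low — raise k to concentrate. Iterating converges to k ≈ 7.11.
Then θ = 65.3/(7.11−1) ≈ 10.7.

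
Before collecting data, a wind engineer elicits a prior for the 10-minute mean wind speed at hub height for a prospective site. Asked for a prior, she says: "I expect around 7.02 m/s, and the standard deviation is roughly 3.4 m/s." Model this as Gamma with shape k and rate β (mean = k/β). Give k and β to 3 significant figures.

k ≈ 4.26, β ≈ 0.607

For Gamma(k, rate β): mean = k/β, variance = k/β², so CV = 1/√k.
CV = SD/mean = 3.4/7.02 = 0.4843, hence k = 1/CV² = 4.26.
Then β = k/mean = 4.26/7.02 = 0.607.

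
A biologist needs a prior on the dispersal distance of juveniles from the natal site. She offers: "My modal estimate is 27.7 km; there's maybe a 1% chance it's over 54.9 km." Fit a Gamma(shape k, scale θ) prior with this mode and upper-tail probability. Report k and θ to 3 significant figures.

Gamma(k,θ) with k>1 has mode (k−1)θ, so θ = 27.7/(k−1).
Need P(X < 54.9) = 0.99 with θ tied to k this way. Start at k = 2, θ = 27.7: P(X<54.9) ≈ 0.589.
Too low — raise k to concentrate. Iterating converges to k ≈ 11.5.
Then θ = 27.7/(11.5−1) ≈ 2.63.

k ≈ 11.5, θ ≈ 2.63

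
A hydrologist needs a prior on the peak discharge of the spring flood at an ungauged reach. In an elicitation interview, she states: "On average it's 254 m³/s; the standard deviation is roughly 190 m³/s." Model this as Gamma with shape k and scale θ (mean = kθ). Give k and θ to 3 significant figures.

k ≈ 1.79, θ ≈ 142

For Gamma(k, scale θ): mean = kθ, variance = kθ², so CV = 1/√k.
CV = SD/mean = 190/254 = 0.748, hence k = 1/CV² = 1.79.
Then θ = mean/k = 254/1.79 = 142.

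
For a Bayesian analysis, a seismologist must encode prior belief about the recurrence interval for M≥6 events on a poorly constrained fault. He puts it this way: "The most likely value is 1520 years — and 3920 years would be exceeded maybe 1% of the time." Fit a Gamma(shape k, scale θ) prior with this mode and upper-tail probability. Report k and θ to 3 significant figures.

Gamma(k,θ) with k>1 has mode (k−1)θ, so θ = 1520/(k−1).
Need P(X < 3920) = 0.99 with θ tied to k this way. Start at k = 2, θ = 1520: P(X<3920) ≈ 0.729.
Too low — raise k to concentrate. Iterating converges to k ≈ 6.19.
Then θ = 1520/(6.19−1) ≈ 293.

k ≈ 6.19, θ ≈ 293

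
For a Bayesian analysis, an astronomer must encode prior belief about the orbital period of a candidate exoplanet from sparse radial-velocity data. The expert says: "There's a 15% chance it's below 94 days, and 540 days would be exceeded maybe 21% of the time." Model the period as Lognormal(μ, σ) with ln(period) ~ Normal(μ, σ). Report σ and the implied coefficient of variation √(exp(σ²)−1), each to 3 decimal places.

If T ~ Lognormal(μ,σ) then ln T ~ Normal(μ,σ), so the p-quantile of ln T is μ + z_p·σ.
ln(94) = 4.543 and ln(540) = 6.292; z_{0.15} = -1.036, z_{0.79} = 0.8064.
σ = (6.292 − 4.543)/(0.8064 − (-1.036)) = 0.949.
μ = 4.543 − (-1.036)·0.949 = 5.527.
CV = √(exp(σ²)−1) = √(exp(0.9000)−1) = 1.208.

σ ≈ 0.949, CV ≈ 1.208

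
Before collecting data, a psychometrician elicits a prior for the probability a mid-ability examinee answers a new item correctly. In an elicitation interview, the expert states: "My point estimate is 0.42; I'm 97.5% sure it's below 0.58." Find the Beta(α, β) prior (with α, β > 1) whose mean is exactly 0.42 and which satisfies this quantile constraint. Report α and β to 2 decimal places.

With mean 0.42 fixed, write α = 0.42s, β = 0.58s where s = α+β.
Need P(θ < 0.58) = 0.975 under Beta(0.42s, 0.58s). Normal approximation: (q−m)/√(m(1−m)/s) ≈ z_{0.975} = 1.96, so s ≈ 0.42·0.58·(1.96)²/(0.58−0.42)² = 36.6.
At s = 36.6: P(θ<0.58) ≈ 0.974. Adjusting to match 0.975 gives s ≈ 37.02.
So α = 0.42·37.02 ≈ 15.55, β = 0.58·37.02 ≈ 21.47.

α ≈ 15.55, β ≈ 21.47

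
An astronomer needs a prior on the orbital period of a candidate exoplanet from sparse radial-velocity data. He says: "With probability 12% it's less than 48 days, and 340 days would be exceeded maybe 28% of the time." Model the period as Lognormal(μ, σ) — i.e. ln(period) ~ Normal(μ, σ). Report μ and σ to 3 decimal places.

If T ~ Lognormal(μ,σ) then ln T ~ Normal(μ,σ), so the p-quantile of ln T is μ + z_p·σ.
ln(48) = 3.871 and ln(340) = 5.829; z_{0.12} = -1.175, z_{0.72} = 0.5828.
σ = (5.829 − 3.871)/(0.5828 − (-1.175)) = 1.114.
μ = 3.871 − (-1.175)·1.114 = 5.180.

μ ≈ 5.180, σ ≈ 1.114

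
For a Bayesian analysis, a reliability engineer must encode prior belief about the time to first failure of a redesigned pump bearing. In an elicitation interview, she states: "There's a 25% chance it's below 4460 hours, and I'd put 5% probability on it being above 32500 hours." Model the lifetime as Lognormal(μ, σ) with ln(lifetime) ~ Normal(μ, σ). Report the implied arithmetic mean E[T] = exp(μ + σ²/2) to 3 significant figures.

E[T] ≈ 11500 hours

If T ~ Lognormal(μ,σ) then ln T ~ Normal(μ,σ), so the p-quantile of ln T is μ + z_p·σ.
ln(4460) = 8.403 and ln(32500) = 10.39; z_{0.25} = -0.6745, z_{0.95} = 1.645.
σ = (10.39 − 8.403)/(1.645 − (-0.6745)) = 0.856.
μ = 8.403 − (-0.6745)·0.856 = 8.980.
E[T] = exp(μ + σ²/2) = exp(8.980 + 0.3666) = 11500 hours.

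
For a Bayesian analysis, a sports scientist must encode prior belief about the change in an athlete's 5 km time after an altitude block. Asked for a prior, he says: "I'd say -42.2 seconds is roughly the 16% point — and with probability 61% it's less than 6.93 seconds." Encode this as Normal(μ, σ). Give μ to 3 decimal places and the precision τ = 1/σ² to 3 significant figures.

For Normal(μ,σ), the p-quantile is μ + z_p·σ. Here z_{0.16} = -0.9945, z_{0.61} = 0.2793.
So -42.2 = μ − 0.9945σ and 6.93 = μ + 0.2793σ.
Subtracting: σ = (6.93 − -42.2)/(0.2793 − (-0.9945)) = 38.570.
Then μ = -42.2 − (-0.9945)·38.570 = -3.843.
Precision τ = 1/σ² = 1/38.57² = 0.000672.

μ = -3.843, τ = 0.000672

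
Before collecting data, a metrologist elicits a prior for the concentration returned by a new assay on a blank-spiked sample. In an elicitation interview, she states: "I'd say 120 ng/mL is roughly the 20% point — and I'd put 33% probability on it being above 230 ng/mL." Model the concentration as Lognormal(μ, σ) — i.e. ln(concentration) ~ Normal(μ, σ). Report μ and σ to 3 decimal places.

If T ~ Lognormal(μ,σ) then ln T ~ Normal(μ,σ), so the p-quantile of ln T is μ + z_p·σ.
ln(120) = 4.787 and ln(230) = 5.438; z_{0.2} = -0.8416, z_{0.67} = 0.4399.
σ = (5.438 − 4.787)/(0.4399 − (-0.8416)) = 0.508.
μ = 4.787 − (-0.8416)·0.508 = 5.215.

μ ≈ 5.215, σ ≈ 0.508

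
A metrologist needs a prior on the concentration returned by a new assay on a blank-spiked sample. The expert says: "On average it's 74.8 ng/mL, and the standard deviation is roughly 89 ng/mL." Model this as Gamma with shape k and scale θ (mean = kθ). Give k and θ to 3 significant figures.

k ≈ 0.706, θ ≈ 106

For Gamma(k, scale θ): mean = kθ, variance = kθ², so CV = 1/√k.
CV = SD/mean = 89/74.8 = 1.19, hence k = 1/CV² = 0.706.
Then θ = mean/k = 74.8/0.706 = 106.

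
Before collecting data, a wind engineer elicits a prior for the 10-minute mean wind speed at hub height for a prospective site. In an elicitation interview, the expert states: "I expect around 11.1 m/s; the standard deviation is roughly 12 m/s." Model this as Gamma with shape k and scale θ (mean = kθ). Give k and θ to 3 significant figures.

For Gamma(k, scale θ): mean = kθ, variance = kθ², so CV = 1/√k.
CV = SD/mean = 12/11.1 = 1.081, hence k = 1/CV² = 0.856.
Then θ = mean/k = 11.1/0.856 = 13.

k ≈ 0.856, θ ≈ 13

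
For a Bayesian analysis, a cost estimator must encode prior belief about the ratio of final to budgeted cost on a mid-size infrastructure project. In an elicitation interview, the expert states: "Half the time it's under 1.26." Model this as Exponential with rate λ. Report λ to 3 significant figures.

Exponential median = ln 2 / λ, so λ = ln 2 / 1.26 = 0.55.

λ ≈ 0.55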